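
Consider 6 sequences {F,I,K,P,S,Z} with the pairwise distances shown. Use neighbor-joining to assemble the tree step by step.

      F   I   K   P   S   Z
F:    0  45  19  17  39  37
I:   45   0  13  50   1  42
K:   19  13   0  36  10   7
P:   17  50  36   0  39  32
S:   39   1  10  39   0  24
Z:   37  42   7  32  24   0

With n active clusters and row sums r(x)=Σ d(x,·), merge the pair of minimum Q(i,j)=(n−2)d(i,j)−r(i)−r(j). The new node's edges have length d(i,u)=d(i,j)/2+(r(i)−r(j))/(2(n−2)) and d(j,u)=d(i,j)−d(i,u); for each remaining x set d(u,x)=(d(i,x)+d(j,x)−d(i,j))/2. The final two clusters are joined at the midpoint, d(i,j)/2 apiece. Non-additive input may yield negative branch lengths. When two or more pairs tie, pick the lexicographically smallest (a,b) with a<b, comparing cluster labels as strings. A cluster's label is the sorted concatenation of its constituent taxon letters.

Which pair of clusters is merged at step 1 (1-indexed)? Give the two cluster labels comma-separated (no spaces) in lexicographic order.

F,P

iteration 1: select F,P (d=17, Q=-263); attach at lengths (51/8, 85/8); label the merged cluster FP
  updated: d(FP,I)=39, d(FP,K)=19, d(FP,S)=61/2, d(FP,Z)=26
iteration 2: select I,S (d=1, Q=-315/2); attach at lengths (65/12, -53/12); label the merged cluster IS
  updated: d(FP,IS)=137/4, d(IS,K)=11, d(IS,Z)=65/2
iteration 3: select FP,Z (d=26, Q=-371/4); attach at lengths (263/16, 153/16); label the merged cluster FPZ
  updated: d(FPZ,IS)=163/8, d(FPZ,K)=0
iteration 4: select FPZ,IS (d=163/8, Q=-251/8); attach at lengths (75/16, 251/16); label the merged cluster FIPSZ
  updated: d(FIPSZ,K)=-75/16
iteration 5: select FIPSZ,K (d=-75/16); attach at lengths (-75/32, -75/32); label the merged cluster FIKPSZ
final tree: ((((F:51/8,P:85/8):263/16,Z:153/16):75/16,(I:65/12,S:-53/12):251/16):-75/32,K:-75/32)
total length: 955/16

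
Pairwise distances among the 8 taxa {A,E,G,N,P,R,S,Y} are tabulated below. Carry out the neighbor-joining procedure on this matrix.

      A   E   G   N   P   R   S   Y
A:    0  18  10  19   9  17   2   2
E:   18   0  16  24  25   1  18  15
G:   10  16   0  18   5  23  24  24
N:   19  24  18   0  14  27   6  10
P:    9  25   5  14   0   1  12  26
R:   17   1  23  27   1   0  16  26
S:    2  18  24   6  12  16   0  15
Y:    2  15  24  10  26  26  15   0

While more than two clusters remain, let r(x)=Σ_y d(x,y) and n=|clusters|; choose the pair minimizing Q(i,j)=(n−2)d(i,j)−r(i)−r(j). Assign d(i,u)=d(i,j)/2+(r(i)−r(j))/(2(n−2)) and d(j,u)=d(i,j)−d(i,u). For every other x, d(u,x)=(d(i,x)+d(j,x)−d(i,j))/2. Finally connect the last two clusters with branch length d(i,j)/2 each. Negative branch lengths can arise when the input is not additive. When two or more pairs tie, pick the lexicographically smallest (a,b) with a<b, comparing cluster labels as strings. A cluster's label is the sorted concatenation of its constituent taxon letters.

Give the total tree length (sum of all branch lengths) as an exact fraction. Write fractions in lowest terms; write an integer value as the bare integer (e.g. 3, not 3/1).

79/2

step 1: merge (E,R) at d=1, Q=-222; branch lengths E→1, R→0; new cluster ER
  updated: d(A,ER)=17, d(ER,G)=19, d(ER,N)=25, d(ER,P)=25/2, d(ER,S)=33/2, d(ER,Y)=20
step 2: merge (G,P) at d=5, Q=-307/2; branch lengths G→93/20, P→7/20; new cluster GP
  updated: d(A,GP)=7, d(ER,GP)=53/4, d(GP,N)=27/2, d(GP,S)=31/2, d(GP,Y)=45/2
step 3: merge (ER,GP) at d=53/4, Q=-221/2; branch lengths ER→73/8, GP→33/8; new cluster EGPR
  updated: d(A,EGPR)=43/8, d(EGPR,N)=101/8, d(EGPR,S)=75/8, d(EGPR,Y)=117/8
step 4: merge (A,Y) at d=2, Q=-64; branch lengths A→-29/24, Y→77/24; new cluster AY
  updated: d(AY,EGPR)=9, d(AY,N)=27/2, d(AY,S)=15/2
step 5: merge (AY,EGPR) at d=9, Q=-43; branch lengths AY→17/4, EGPR→19/4; new cluster AEGPRY
  updated: d(AEGPRY,N)=137/16, d(AEGPRY,S)=63/16
step 6: merge (AEGPRY,N) at d=137/16, Q=-37/2; branch lengths AEGPRY→13/4, N→85/16; new cluster AEGNPRY
  updated: d(AEGNPRY,S)=11/16
step 7: merge (AEGNPRY,S) at d=11/16; branch lengths AEGNPRY→11/32, S→11/32; new cluster AEGNPRSY
final tree: ((((A:-29/24,Y:77/24):17/4,((E:1,R:0):73/8,(G:93/20,P:7/20):33/8):19/4):13/4,N:85/16):11/32,S:11/32)
total length: 79/2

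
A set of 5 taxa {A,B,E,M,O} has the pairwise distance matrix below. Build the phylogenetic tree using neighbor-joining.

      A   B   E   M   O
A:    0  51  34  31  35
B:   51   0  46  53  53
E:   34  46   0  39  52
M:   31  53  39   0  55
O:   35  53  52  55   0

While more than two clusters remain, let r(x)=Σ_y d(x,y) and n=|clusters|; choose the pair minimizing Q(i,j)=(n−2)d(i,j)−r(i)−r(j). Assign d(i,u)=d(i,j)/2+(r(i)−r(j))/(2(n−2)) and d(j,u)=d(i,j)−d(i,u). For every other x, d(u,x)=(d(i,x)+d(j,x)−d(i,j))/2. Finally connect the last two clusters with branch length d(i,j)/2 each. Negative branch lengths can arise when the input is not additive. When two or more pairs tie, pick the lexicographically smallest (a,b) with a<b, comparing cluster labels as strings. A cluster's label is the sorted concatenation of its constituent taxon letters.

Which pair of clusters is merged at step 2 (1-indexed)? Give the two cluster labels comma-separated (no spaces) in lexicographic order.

step 1: merge (A,O) at d=35, Q=-241; branch lengths A→61/6, O→149/6; new cluster AO
  updated: d(AO,B)=69/2, d(AO,E)=51/2, d(AO,M)=51/2
step 2: merge (AO,M) at d=51/2, Q=-152; branch lengths AO→19/4, M→83/4; new cluster AMO
  updated: d(AMO,B)=31, d(AMO,E)=39/2
step 3: merge (AMO,B) at d=31, Q=-193/2; branch lengths AMO→9/4, B→115/4; new cluster ABMO
  updated: d(ABMO,E)=69/4
step 4: merge (ABMO,E) at d=69/4; branch lengths ABMO→69/8, E→69/8; new cluster ABEMO
final tree: ((((A:61/6,O:149/6):19/4,M:83/4):9/4,B:115/4):69/8,E:69/8)
total length: 435/4

AO,M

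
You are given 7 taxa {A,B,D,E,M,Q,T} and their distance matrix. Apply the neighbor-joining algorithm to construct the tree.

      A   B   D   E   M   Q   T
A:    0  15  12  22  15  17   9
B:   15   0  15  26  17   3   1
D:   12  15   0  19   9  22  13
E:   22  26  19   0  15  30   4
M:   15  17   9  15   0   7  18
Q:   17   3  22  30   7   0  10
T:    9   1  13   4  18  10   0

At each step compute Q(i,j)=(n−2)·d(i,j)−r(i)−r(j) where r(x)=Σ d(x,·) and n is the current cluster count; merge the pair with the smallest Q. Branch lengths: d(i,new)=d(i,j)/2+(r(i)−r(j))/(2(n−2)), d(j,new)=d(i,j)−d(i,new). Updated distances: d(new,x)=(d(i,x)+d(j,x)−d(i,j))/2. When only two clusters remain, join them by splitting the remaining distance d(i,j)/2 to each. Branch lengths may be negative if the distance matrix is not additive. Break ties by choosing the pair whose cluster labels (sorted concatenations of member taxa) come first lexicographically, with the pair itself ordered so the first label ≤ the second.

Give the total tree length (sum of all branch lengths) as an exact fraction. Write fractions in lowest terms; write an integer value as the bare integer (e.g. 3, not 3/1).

1. join B+Q (d=3, Q=-151) ⇒ BQ; edges |B|=3/10, |Q|=27/10
  updated: d(A,BQ)=29/2, d(BQ,D)=17, d(BQ,E)=53/2, d(BQ,M)=21/2, d(BQ,T)=4
2. join E+T (d=4, Q=-237/2) ⇒ ET; edges |E|=109/16, |T|=-45/16
  updated: d(A,ET)=27/2, d(BQ,ET)=53/4, d(D,ET)=14, d(ET,M)=29/2
3. join D+M (d=9, Q=-74) ⇒ DM; edges |D|=5, |M|=4
  updated: d(A,DM)=9, d(BQ,DM)=37/4, d(DM,ET)=39/4
4. join A+DM (d=9, Q=-47) ⇒ ADM; edges |A|=27/4, |DM|=9/4
  updated: d(ADM,BQ)=59/8, d(ADM,ET)=57/8
5. join ADM+BQ (d=59/8, Q=-111/4) ⇒ ABDMQ; edges |ADM|=5/8, |BQ|=27/4
  updated: d(ABDMQ,ET)=13/2
6. join ABDMQ+ET (d=13/2) ⇒ ABDEMQT; edges |ABDMQ|=13/4, |ET|=13/4
final tree: (((A:27/4,(D:5,M:4):9/4):5/8,(B:3/10,Q:27/10):27/4):13/4,(E:109/16,T:-45/16):13/4)
total length: 311/8

311/8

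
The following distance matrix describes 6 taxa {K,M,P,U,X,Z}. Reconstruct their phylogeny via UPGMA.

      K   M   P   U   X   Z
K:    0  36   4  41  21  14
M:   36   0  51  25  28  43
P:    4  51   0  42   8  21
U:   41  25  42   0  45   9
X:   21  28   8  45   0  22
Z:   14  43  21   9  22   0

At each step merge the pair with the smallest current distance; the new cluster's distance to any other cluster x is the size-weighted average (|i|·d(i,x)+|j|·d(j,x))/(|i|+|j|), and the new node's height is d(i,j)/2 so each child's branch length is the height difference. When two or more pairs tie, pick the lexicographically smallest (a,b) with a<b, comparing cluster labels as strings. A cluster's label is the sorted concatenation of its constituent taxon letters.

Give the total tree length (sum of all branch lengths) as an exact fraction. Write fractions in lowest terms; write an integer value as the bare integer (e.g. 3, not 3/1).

1973/30

iteration 1: select K,P (d=4); attach at lengths (2, 2); label the merged cluster KP
  updated: d(KP,M)=87/2, d(KP,U)=83/2, d(KP,X)=29/2, d(KP,Z)=35/2
iteration 2: select U,Z (d=9); attach at lengths (9/2, 9/2); label the merged cluster UZ
  updated: d(KP,UZ)=59/2, d(M,UZ)=34, d(UZ,X)=67/2
iteration 3: select KP,X (d=29/2); attach at lengths (21/4, 29/4); label the merged cluster KPX
  updated: d(KPX,M)=115/3, d(KPX,UZ)=185/6
iteration 4: select KPX,UZ (d=185/6); attach at lengths (49/6, 131/12); label the merged cluster KPUXZ
  updated: d(KPUXZ,M)=183/5
iteration 5: select KPUXZ,M (d=183/5); attach at lengths (173/60, 183/10); label the merged cluster KMPUXZ
final tree: ((((K:2,P:2):21/4,X:29/4):49/6,(U:9/2,Z:9/2):131/12):173/60,M:183/10)
total length: 1973/30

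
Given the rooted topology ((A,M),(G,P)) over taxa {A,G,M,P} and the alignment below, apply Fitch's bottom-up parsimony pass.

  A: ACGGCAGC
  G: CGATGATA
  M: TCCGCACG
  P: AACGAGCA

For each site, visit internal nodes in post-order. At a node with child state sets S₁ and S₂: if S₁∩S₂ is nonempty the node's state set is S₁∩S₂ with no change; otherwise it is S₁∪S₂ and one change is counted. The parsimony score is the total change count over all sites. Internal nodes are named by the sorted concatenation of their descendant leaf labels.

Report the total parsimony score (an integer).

14

AM@0: {A} ∪ {T} = {A,T} (union, +1)
GP@0: {C} ∪ {A} = {A,C} (union, +1)
AGMP@0: {A,T} ∩ {A,C} = {A} (intersection, +0)
AM@1: {C} ∩ {C} = {C} (intersection, +0)
GP@1: {G} ∪ {A} = {A,G} (union, +1)
AGMP@1: {C} ∪ {A,G} = {A,C,G} (union, +1)
AM@2: {G} ∪ {C} = {C,G} (union, +1)
GP@2: {A} ∪ {C} = {A,C} (union, +1)
AGMP@2: {C,G} ∩ {A,C} = {C} (intersection, +0)
AM@3: {G} ∩ {G} = {G} (intersection, +0)
GP@3: {T} ∪ {G} = {G,T} (union, +1)
AGMP@3: {G} ∩ {G,T} = {G} (intersection, +0)
AM@4: {C} ∩ {C} = {C} (intersection, +0)
GP@4: {G} ∪ {A} = {A,G} (union, +1)
AGMP@4: {C} ∪ {A,G} = {A,C,G} (union, +1)
AM@5: {A} ∩ {A} = {A} (intersection, +0)
GP@5: {A} ∪ {G} = {A,G} (union, +1)
AGMP@5: {A} ∩ {A,G} = {A} (intersection, +0)
AM@6: {G} ∪ {C} = {C,G} (union, +1)
GP@6: {T} ∪ {C} = {C,T} (union, +1)
AGMP@6: {C,G} ∩ {C,T} = {C} (intersection, +0)
AM@7: {C} ∪ {G} = {C,G} (union, +1)
GP@7: {A} ∩ {A} = {A} (intersection, +0)
AGMP@7: {C,G} ∪ {A} = {A,C,G} (union, +1)
per-site changes: [2, 2, 2, 1, 2, 1, 2, 2]; total = 14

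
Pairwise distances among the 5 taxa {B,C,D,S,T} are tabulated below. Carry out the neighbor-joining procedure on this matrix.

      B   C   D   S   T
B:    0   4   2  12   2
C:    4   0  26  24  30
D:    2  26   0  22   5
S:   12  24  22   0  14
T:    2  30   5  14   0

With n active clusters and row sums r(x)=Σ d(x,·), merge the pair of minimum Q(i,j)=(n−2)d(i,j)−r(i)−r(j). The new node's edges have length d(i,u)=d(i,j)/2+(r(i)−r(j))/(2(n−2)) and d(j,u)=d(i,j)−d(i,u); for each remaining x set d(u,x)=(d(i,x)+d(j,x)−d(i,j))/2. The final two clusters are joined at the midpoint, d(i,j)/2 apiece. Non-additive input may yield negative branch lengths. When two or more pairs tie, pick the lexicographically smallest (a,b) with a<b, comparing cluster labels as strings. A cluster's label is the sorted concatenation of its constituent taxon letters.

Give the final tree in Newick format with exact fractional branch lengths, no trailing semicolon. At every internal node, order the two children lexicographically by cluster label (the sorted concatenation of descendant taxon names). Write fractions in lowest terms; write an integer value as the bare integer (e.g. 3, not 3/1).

step 1: merge (B,C) at d=4, Q=-92; branch lengths B→-26/3, C→38/3; new cluster BC
  updated: d(BC,D)=12, d(BC,S)=16, d(BC,T)=14
step 2: merge (BC,S) at d=16, Q=-62; branch lengths BC→11/2, S→21/2; new cluster BCS
  updated: d(BCS,D)=9, d(BCS,T)=6
step 3: merge (BCS,D) at d=9, Q=-20; branch lengths BCS→5, D→4; new cluster BCDS
  updated: d(BCDS,T)=1
step 4: merge (BCDS,T) at d=1; branch lengths BCDS→1/2, T→1/2; new cluster BCDST
final tree: ((((B:-26/3,C:38/3):11/2,S:21/2):5,D:4):1/2,T:1/2)
total length: 30

((((B:-26/3,C:38/3):11/2,S:21/2):5,D:4):1/2,T:1/2)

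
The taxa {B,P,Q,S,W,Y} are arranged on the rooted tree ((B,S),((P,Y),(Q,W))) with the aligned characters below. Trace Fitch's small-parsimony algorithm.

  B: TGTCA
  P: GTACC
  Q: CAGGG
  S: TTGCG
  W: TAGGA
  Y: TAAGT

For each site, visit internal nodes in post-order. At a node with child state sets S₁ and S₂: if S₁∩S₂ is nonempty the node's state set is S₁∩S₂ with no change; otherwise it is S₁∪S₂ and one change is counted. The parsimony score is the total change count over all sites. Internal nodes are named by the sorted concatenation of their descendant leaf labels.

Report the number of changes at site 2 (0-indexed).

[col 0] BS: children B:{T}, S:{T} ∩→ {T}; cost 0
[col 0] PY: children P:{G}, Y:{T} ∪→ {G,T}; cost 1
[col 0] QW: children Q:{C}, W:{T} ∪→ {C,T}; cost 1
[col 0] PQWY: children PY:{G,T}, QW:{C,T} ∩→ {T}; cost 0
[col 0] BPQSWY: children BS:{T}, PQWY:{T} ∩→ {T}; cost 0
[col 1] BS: children B:{G}, S:{T} ∪→ {G,T}; cost 1
[col 1] PY: children P:{T}, Y:{A} ∪→ {A,T}; cost 1
[col 1] QW: children Q:{A}, W:{A} ∩→ {A}; cost 0
[col 1] PQWY: children PY:{A,T}, QW:{A} ∩→ {A}; cost 0
[col 1] BPQSWY: children BS:{G,T}, PQWY:{A} ∪→ {A,G,T}; cost 1
[col 2] BS: children B:{T}, S:{G} ∪→ {G,T}; cost 1
[col 2] PY: children P:{A}, Y:{A} ∩→ {A}; cost 0
[col 2] QW: children Q:{G}, W:{G} ∩→ {G}; cost 0
[col 2] PQWY: children PY:{A}, QW:{G} ∪→ {A,G}; cost 1
[col 2] BPQSWY: children BS:{G,T}, PQWY:{A,G} ∩→ {G}; cost 0
[col 3] BS: children B:{C}, S:{C} ∩→ {C}; cost 0
[col 3] PY: children P:{C}, Y:{G} ∪→ {C,G}; cost 1
[col 3] QW: children Q:{G}, W:{G} ∩→ {G}; cost 0
[col 3] PQWY: children PY:{C,G}, QW:{G} ∩→ {G}; cost 0
[col 3] BPQSWY: children BS:{C}, PQWY:{G} ∪→ {C,G}; cost 1
[col 4] BS: children B:{A}, S:{G} ∪→ {A,G}; cost 1
[col 4] PY: children P:{C}, Y:{T} ∪→ {C,T}; cost 1
[col 4] QW: children Q:{G}, W:{A} ∪→ {A,G}; cost 1
[col 4] PQWY: children PY:{C,T}, QW:{A,G} ∪→ {A,C,G,T}; cost 1
[col 4] BPQSWY: children BS:{A,G}, PQWY:{A,C,G,T} ∩→ {A,G}; cost 0
per-site changes: [2, 3, 2, 2, 4]; total = 13

2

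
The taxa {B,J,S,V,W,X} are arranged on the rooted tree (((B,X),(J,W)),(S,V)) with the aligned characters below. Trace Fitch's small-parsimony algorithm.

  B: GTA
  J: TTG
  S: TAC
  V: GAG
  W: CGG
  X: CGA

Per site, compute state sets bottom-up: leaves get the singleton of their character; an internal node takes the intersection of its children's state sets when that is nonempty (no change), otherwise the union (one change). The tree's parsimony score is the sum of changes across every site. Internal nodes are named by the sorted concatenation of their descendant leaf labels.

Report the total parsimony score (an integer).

[col 0] BX: children B:{G}, X:{C} ∪→ {C,G}; cost 1
[col 0] JW: children J:{T}, W:{C} ∪→ {C,T}; cost 1
[col 0] BJWX: children BX:{C,G}, JW:{C,T} ∩→ {C}; cost 0
[col 0] SV: children S:{T}, V:{G} ∪→ {G,T}; cost 1
[col 0] BJSVWX: children BJWX:{C}, SV:{G,T} ∪→ {C,G,T}; cost 1
[col 1] BX: children B:{T}, X:{G} ∪→ {G,T}; cost 1
[col 1] JW: children J:{T}, W:{G} ∪→ {G,T}; cost 1
[col 1] BJWX: children BX:{G,T}, JW:{G,T} ∩→ {G,T}; cost 0
[col 1] SV: children S:{A}, V:{A} ∩→ {A}; cost 0
[col 1] BJSVWX: children BJWX:{G,T}, SV:{A} ∪→ {A,G,T}; cost 1
[col 2] BX: children B:{A}, X:{A} ∩→ {A}; cost 0
[col 2] JW: children J:{G}, W:{G} ∩→ {G}; cost 0
[col 2] BJWX: children BX:{A}, JW:{G} ∪→ {A,G}; cost 1
[col 2] SV: children S:{C}, V:{G} ∪→ {C,G}; cost 1
[col 2] BJSVWX: children BJWX:{A,G}, SV:{C,G} ∩→ {G}; cost 0
per-site changes: [4, 3, 2]; total = 9

9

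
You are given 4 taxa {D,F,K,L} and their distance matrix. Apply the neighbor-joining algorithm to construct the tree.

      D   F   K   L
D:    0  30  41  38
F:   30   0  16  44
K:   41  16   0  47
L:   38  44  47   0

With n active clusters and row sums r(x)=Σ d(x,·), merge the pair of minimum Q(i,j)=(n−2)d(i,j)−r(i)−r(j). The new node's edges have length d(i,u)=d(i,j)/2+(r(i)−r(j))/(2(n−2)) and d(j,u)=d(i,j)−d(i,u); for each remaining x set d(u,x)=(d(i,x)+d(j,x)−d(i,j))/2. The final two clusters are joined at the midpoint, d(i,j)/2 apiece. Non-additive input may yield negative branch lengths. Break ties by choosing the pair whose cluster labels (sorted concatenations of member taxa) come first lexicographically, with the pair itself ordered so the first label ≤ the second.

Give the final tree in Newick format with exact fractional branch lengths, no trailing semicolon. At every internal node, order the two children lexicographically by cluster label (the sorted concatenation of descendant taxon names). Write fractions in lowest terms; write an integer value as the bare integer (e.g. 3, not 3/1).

1. join D+L (d=38, Q=-162) ⇒ DL; edges |D|=14, |L|=24
  updated: d(DL,F)=18, d(DL,K)=25
2. join DL+F (d=18, Q=-59) ⇒ DFL; edges |DL|=27/2, |F|=9/2
  updated: d(DFL,K)=23/2
3. join DFL+K (d=23/2) ⇒ DFKL; edges |DFL|=23/4, |K|=23/4
final tree: (((D:14,L:24):27/2,F:9/2):23/4,K:23/4)
total length: 135/2

(((D:14,L:24):27/2,F:9/2):23/4,K:23/4)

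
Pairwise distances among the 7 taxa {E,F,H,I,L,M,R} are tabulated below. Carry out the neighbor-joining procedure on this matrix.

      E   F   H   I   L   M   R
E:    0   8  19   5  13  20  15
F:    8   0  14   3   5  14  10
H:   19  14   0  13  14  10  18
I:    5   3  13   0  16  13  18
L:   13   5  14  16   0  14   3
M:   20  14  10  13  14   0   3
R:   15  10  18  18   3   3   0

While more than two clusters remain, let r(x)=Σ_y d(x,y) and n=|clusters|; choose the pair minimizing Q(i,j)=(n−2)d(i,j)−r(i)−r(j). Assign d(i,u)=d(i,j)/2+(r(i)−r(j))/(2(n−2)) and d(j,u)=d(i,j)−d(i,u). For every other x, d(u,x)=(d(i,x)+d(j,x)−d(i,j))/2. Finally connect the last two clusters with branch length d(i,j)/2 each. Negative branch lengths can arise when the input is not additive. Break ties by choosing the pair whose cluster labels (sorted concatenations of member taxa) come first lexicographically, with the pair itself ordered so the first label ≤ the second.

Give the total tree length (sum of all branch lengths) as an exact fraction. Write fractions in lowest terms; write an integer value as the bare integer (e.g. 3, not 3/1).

1. join M+R (d=3, Q=-126) ⇒ MR; edges |M|=11/5, |R|=4/5
  updated: d(E,MR)=16, d(F,MR)=21/2, d(H,MR)=25/2, d(I,MR)=14, d(L,MR)=7
2. join E+I (d=5, Q=-92) ⇒ EI; edges |E|=15/4, |I|=5/4
  updated: d(EI,F)=3, d(EI,H)=27/2, d(EI,L)=12, d(EI,MR)=25/2
3. join EI+F (d=3, Q=-129/2) ⇒ EFI; edges |EI|=35/12, |F|=1/12
  updated: d(EFI,H)=49/4, d(EFI,L)=7, d(EFI,MR)=10
4. join EFI+H (d=49/4, Q=-87/2) ⇒ EFHI; edges |EFI|=15/4, |H|=17/2
  updated: d(EFHI,L)=35/8, d(EFHI,MR)=41/8
5. join EFHI+L (d=35/8, Q=-33/2) ⇒ EFHIL; edges |EFHI|=5/4, |L|=25/8
  updated: d(EFHIL,MR)=31/8
6. join EFHIL+MR (d=31/8) ⇒ EFHILMR; edges |EFHIL|=31/16, |MR|=31/16
final tree: (((((E:15/4,I:5/4):35/12,F:1/12):15/4,H:17/2):5/4,L:25/8):31/16,(M:11/5,R:4/5):31/16)
total length: 63/2

63/2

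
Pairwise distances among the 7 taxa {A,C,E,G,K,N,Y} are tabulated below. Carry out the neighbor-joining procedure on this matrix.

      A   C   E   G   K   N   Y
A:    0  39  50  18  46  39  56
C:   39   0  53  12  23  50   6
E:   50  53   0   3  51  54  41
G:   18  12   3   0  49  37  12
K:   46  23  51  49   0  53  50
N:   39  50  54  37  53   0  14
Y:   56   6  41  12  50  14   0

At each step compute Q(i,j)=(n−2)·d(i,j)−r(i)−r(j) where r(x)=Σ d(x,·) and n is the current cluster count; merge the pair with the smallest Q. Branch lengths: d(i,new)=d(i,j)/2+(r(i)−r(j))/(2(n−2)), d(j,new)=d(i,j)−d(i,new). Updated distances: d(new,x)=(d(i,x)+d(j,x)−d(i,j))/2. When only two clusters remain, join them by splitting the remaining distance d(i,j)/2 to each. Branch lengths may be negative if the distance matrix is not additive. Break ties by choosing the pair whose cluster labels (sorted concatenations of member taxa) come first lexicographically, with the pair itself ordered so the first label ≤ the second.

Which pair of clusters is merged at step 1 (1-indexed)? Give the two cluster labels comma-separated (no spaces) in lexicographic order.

1. join E+G (d=3, Q=-368) ⇒ EG; edges |E|=68/5, |G|=-53/5
  updated: d(A,EG)=65/2, d(C,EG)=31, d(EG,K)=97/2, d(EG,N)=44, d(EG,Y)=25
2. join N+Y (d=14, Q=-295) ⇒ NY; edges |N|=105/8, |Y|=7/8
  updated: d(A,NY)=81/2, d(C,NY)=21, d(EG,NY)=55/2, d(K,NY)=89/2
3. join C+K (d=23, Q=-207) ⇒ CK; edges |C|=7/2, |K|=39/2
  updated: d(A,CK)=31, d(CK,EG)=113/4, d(CK,NY)=85/4
4. join A+EG (d=65/2, Q=-509/4) ⇒ AEG; edges |A|=323/16, |EG|=197/16
  updated: d(AEG,CK)=107/8, d(AEG,NY)=71/4
5. join AEG+CK (d=107/8, Q=-419/8) ⇒ ACEGK; edges |AEG|=79/16, |CK|=135/16
  updated: d(ACEGK,NY)=205/16
6. join ACEGK+NY (d=205/16) ⇒ ACEGKNY; edges |ACEGK|=205/32, |NY|=205/32
final tree: (((A:323/16,(E:68/5,G:-53/5):197/16):79/16,(C:7/2,K:39/2):135/16):205/32,(N:105/8,Y:7/8):205/32)
total length: 1579/16

E,G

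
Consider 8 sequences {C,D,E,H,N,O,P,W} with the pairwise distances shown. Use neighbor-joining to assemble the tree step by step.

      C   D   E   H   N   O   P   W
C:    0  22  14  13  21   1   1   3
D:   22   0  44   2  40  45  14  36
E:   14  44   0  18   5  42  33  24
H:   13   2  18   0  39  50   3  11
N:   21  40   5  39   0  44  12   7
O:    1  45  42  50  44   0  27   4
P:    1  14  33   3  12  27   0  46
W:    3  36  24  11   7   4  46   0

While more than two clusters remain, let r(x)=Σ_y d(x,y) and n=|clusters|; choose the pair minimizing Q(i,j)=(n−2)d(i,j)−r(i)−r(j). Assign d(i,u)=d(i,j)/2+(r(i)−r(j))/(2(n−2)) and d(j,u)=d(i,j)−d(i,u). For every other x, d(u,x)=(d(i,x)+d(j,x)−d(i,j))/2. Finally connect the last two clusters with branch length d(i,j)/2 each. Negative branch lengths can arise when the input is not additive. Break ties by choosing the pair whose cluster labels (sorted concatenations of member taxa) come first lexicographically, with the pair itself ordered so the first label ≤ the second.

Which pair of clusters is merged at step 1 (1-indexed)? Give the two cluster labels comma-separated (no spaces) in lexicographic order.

D,H

iteration 1: select D,H (d=2, Q=-327); attach at lengths (79/12, -55/12); label the merged cluster DH
  updated: d(C,DH)=33/2, d(DH,E)=30, d(DH,N)=77/2, d(DH,O)=93/2, d(DH,P)=15/2, d(DH,W)=45/2
iteration 2: select O,W (d=4, Q=-251); attach at lengths (39/5, -19/5); label the merged cluster OW
  updated: d(C,OW)=0, d(DH,OW)=65/2, d(E,OW)=31, d(N,OW)=47/2, d(OW,P)=69/2
iteration 3: select E,N (d=5, Q=-193); attach at lengths (33/8, 7/8); label the merged cluster EN
  updated: d(C,EN)=15, d(DH,EN)=127/4, d(EN,OW)=99/4, d(EN,P)=20
iteration 4: select DH,P (d=15/2, Q=-515/4); attach at lengths (191/24, -11/24); label the merged cluster DHP
  updated: d(C,DHP)=5, d(DHP,EN)=177/8, d(DHP,OW)=119/4
iteration 5: select C,OW (d=0, Q=-149/2); attach at lengths (-69/8, 69/8); label the merged cluster COW
  updated: d(COW,DHP)=139/8, d(COW,EN)=159/8
iteration 6: select COW,DHP (d=139/8, Q=-475/8); attach at lengths (121/16, 157/16); label the merged cluster CDHOPW
  updated: d(CDHOPW,EN)=197/16
iteration 7: select CDHOPW,EN (d=197/16); attach at lengths (197/32, 197/32); label the merged cluster CDEHNOPW
final tree: (((C:-69/8,(O:39/5,W:-19/5):69/8):121/16,((D:79/12,H:-55/12):191/24,P:-11/24):157/16):197/32,(E:33/8,N:7/8):197/32)
total length: 771/16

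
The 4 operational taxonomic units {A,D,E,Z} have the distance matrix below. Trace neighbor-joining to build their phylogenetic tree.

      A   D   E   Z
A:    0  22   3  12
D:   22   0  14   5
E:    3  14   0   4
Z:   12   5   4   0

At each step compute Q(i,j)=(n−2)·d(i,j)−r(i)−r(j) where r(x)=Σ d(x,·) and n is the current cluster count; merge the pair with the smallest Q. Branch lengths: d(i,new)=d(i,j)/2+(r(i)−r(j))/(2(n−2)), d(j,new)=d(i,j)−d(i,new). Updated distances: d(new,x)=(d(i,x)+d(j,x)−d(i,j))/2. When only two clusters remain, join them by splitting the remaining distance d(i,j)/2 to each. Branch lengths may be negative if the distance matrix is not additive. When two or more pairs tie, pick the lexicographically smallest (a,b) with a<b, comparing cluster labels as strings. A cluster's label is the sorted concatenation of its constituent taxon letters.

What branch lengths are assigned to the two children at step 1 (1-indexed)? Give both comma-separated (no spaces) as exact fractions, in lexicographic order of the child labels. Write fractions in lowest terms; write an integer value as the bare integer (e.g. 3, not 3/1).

iteration 1: select A,E (d=3, Q=-52); attach at lengths (11/2, -5/2); label the merged cluster AE
  updated: d(AE,D)=33/2, d(AE,Z)=13/2
iteration 2: select AE,D (d=33/2, Q=-28); attach at lengths (9, 15/2); label the merged cluster ADE
  updated: d(ADE,Z)=-5/2
iteration 3: select ADE,Z (d=-5/2); attach at lengths (-5/4, -5/4); label the merged cluster ADEZ
final tree: (((A:11/2,E:-5/2):9,D:15/2):-5/4,Z:-5/4)
total length: 17

11/2,-5/2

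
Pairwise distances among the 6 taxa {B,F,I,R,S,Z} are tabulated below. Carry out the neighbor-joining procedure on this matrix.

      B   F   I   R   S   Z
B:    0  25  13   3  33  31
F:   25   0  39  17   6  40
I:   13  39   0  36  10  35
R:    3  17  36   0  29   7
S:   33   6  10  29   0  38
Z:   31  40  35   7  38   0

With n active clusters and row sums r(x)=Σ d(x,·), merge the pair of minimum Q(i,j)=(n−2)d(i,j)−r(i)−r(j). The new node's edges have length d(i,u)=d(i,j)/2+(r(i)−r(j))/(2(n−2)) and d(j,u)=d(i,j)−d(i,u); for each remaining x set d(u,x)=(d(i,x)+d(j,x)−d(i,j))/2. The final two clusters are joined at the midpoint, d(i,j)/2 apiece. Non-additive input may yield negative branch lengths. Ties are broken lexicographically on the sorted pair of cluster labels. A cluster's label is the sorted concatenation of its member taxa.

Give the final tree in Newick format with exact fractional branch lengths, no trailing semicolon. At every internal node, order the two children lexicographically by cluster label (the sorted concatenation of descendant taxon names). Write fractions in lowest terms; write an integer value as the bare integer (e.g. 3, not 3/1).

iteration 1: select F,S (d=6, Q=-219); attach at lengths (35/8, 13/8); label the merged cluster FS
  updated: d(B,FS)=26, d(FS,I)=43/2, d(FS,R)=20, d(FS,Z)=36
iteration 2: select R,Z (d=7, Q=-154); attach at lengths (-11/3, 32/3); label the merged cluster RZ
  updated: d(B,RZ)=27/2, d(FS,RZ)=49/2, d(I,RZ)=32
iteration 3: select B,RZ (d=27/2, Q=-191/2); attach at lengths (19/8, 89/8); label the merged cluster BRZ
  updated: d(BRZ,FS)=37/2, d(BRZ,I)=63/4
iteration 4: select BRZ,FS (d=37/2, Q=-223/4); attach at lengths (51/8, 97/8); label the merged cluster BFRSZ
  updated: d(BFRSZ,I)=75/8
iteration 5: select BFRSZ,I (d=75/8); attach at lengths (75/16, 75/16); label the merged cluster BFIRSZ
final tree: (((B:19/8,(R:-11/3,Z:32/3):89/8):51/8,(F:35/8,S:13/8):97/8):75/16,I:75/16)
total length: 435/8

(((B:19/8,(R:-11/3,Z:32/3):89/8):51/8,(F:35/8,S:13/8):97/8):75/16,I:75/16)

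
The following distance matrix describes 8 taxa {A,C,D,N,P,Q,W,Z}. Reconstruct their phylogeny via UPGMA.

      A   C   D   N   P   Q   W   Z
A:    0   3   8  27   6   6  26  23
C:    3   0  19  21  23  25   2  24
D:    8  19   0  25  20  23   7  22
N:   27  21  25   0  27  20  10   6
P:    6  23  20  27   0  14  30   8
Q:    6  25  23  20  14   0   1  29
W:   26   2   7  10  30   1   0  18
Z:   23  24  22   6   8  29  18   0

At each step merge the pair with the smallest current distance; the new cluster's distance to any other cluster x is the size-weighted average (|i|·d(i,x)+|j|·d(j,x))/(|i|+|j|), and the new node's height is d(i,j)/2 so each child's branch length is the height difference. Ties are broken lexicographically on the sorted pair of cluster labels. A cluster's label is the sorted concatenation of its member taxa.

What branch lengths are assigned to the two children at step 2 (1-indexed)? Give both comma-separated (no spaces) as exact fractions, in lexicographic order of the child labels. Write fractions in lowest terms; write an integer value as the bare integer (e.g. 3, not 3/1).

iteration 1: select Q,W (d=1); attach at lengths (1/2, 1/2); label the merged cluster QW
  updated: d(A,QW)=16, d(C,QW)=27/2, d(D,QW)=15, d(N,QW)=15, d(P,QW)=22, d(QW,Z)=47/2
iteration 2: select A,C (d=3); attach at lengths (3/2, 3/2); label the merged cluster AC
  updated: d(AC,D)=27/2, d(AC,N)=24, d(AC,P)=29/2, d(AC,QW)=59/4, d(AC,Z)=47/2
iteration 3: select N,Z (d=6); attach at lengths (3, 3); label the merged cluster NZ
  updated: d(AC,NZ)=95/4, d(D,NZ)=47/2, d(NZ,P)=35/2, d(NZ,QW)=77/4
iteration 4: select AC,D (d=27/2); attach at lengths (21/4, 27/4); label the merged cluster ACD
  updated: d(ACD,NZ)=71/3, d(ACD,P)=49/3, d(ACD,QW)=89/6
iteration 5: select ACD,QW (d=89/6); attach at lengths (2/3, 83/12); label the merged cluster ACDQW
  updated: d(ACDQW,NZ)=219/10, d(ACDQW,P)=93/5
iteration 6: select NZ,P (d=35/2); attach at lengths (23/4, 35/4); label the merged cluster NPZ
  updated: d(ACDQW,NPZ)=104/5
iteration 7: select ACDQW,NPZ (d=104/5); attach at lengths (179/60, 33/20); label the merged cluster ACDNPQWZ
final tree: ((((A:3/2,C:3/2):21/4,D:27/4):2/3,(Q:1/2,W:1/2):83/12):179/60,((N:3,Z:3):23/4,P:35/4):33/20)
total length: 2923/60

3/2,3/2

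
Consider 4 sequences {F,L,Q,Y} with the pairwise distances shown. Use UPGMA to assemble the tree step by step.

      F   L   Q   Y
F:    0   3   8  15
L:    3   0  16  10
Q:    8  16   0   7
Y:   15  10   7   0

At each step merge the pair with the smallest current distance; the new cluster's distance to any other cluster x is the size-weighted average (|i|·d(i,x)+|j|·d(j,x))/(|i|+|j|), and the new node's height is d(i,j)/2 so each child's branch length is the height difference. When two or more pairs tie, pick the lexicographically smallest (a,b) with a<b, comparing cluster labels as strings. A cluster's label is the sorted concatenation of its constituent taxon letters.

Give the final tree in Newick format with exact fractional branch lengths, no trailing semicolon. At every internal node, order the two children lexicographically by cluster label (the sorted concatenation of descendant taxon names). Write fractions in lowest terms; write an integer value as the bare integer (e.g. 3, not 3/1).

((F:3/2,L:3/2):37/8,(Q:7/2,Y:7/2):21/8)

iteration 1: select F,L (d=3); attach at lengths (3/2, 3/2); label the merged cluster FL
  updated: d(FL,Q)=12, d(FL,Y)=25/2
iteration 2: select Q,Y (d=7); attach at lengths (7/2, 7/2); label the merged cluster QY
  updated: d(FL,QY)=49/4
iteration 3: select FL,QY (d=49/4); attach at lengths (37/8, 21/8); label the merged cluster FLQY
final tree: ((F:3/2,L:3/2):37/8,(Q:7/2,Y:7/2):21/8)
total length: 69/4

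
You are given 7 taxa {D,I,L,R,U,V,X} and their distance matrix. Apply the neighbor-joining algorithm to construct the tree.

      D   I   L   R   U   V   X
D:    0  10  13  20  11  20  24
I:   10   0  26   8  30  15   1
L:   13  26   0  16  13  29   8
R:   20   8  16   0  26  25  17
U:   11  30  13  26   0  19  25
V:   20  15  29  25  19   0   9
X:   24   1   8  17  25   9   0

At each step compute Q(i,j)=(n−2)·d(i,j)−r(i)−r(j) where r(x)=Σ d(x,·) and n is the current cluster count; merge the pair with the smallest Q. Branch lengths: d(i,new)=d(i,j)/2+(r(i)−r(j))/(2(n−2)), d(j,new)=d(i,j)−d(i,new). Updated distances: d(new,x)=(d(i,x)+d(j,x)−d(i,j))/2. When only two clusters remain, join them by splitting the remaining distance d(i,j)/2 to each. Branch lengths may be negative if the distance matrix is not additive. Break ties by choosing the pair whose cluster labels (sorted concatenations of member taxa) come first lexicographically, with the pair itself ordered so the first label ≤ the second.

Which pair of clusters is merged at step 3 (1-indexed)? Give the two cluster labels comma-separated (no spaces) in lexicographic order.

1. join I+X (d=1, Q=-169) ⇒ IX; edges |I|=11/10, |X|=-1/10
  updated: d(D,IX)=33/2, d(IX,L)=33/2, d(IX,R)=12, d(IX,U)=27, d(IX,V)=23/2
2. join IX+V (d=23/2, Q=-142) ⇒ IVX; edges |IX|=25/8, |V|=67/8
  updated: d(D,IVX)=25/2, d(IVX,L)=17, d(IVX,R)=51/4, d(IVX,U)=69/4
3. join IVX+R (d=51/4, Q=-96) ⇒ IRVX; edges |IVX|=23/6, |R|=107/12
  updated: d(D,IRVX)=79/8, d(IRVX,L)=81/8, d(IRVX,U)=61/4
4. join D+U (d=11, Q=-409/8) ⇒ DU; edges |D|=133/32, |U|=219/32
  updated: d(DU,IRVX)=113/16, d(DU,L)=15/2
5. join DU+IRVX (d=113/16, Q=-395/16) ⇒ DIRUVX; edges |DU|=71/32, |IRVX|=155/32
  updated: d(DIRUVX,L)=169/32
6. join DIRUVX+L (d=169/32) ⇒ DILRUVX; edges |DIRUVX|=169/64, |L|=169/64
final tree: (((D:133/32,U:219/32):71/32,(((I:11/10,X:-1/10):25/8,V:67/8):23/6,R:107/12):155/32):169/64,L:169/64)
total length: 1555/32

IVX,R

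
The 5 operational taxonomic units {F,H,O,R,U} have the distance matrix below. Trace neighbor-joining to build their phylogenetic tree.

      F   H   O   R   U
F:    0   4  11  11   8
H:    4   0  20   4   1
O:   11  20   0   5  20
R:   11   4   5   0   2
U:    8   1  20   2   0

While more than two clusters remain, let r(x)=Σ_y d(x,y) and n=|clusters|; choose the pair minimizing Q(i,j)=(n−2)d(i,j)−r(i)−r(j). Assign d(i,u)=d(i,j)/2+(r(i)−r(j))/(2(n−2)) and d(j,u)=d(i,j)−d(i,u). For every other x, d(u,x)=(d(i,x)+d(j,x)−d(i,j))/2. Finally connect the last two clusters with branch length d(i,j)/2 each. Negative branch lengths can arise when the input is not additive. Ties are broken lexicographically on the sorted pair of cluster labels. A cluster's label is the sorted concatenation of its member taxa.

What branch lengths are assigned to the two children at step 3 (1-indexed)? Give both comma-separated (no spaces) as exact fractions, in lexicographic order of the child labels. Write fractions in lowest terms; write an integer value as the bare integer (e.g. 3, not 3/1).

1. join O+R (d=5, Q=-63) ⇒ OR; edges |O|=49/6, |R|=-19/6
  updated: d(F,OR)=17/2, d(H,OR)=19/2, d(OR,U)=17/2
2. join F+OR (d=17/2, Q=-30) ⇒ FOR; edges |F|=11/4, |OR|=23/4
  updated: d(FOR,H)=5/2, d(FOR,U)=4
3. join FOR+H (d=5/2, Q=-15/2) ⇒ FHOR; edges |FOR|=11/4, |H|=-1/4
  updated: d(FHOR,U)=5/4
4. join FHOR+U (d=5/4) ⇒ FHORU; edges |FHOR|=5/8, |U|=5/8
final tree: (((F:11/4,(O:49/6,R:-19/6):23/4):11/4,H:-1/4):5/8,U:5/8)
total length: 69/4

11/4,-1/4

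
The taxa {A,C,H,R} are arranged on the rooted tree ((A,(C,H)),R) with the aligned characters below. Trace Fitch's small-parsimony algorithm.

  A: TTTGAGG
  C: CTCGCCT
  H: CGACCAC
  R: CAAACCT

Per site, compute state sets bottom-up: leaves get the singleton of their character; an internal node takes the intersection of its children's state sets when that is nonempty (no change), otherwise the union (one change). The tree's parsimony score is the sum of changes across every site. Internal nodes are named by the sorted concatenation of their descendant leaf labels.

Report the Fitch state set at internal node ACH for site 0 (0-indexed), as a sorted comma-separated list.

C,T

site 0, node CH: C={C} ∩ H={C} → {C} (+0)
site 0, node ACH: A={T} ∪ CH={C} → {C,T} (+1)
site 0, node ACHR: ACH={C,T} ∩ R={C} → {C} (+0)
site 1, node CH: C={T} ∪ H={G} → {G,T} (+1)
site 1, node ACH: A={T} ∩ CH={G,T} → {T} (+0)
site 1, node ACHR: ACH={T} ∪ R={A} → {A,T} (+1)
site 2, node CH: C={C} ∪ H={A} → {A,C} (+1)
site 2, node ACH: A={T} ∪ CH={A,C} → {A,C,T} (+1)
site 2, node ACHR: ACH={A,C,T} ∩ R={A} → {A} (+0)
site 3, node CH: C={G} ∪ H={C} → {C,G} (+1)
site 3, node ACH: A={G} ∩ CH={C,G} → {G} (+0)
site 3, node ACHR: ACH={G} ∪ R={A} → {A,G} (+1)
site 4, node CH: C={C} ∩ H={C} → {C} (+0)
site 4, node ACH: A={A} ∪ CH={C} → {A,C} (+1)
site 4, node ACHR: ACH={A,C} ∩ R={C} → {C} (+0)
site 5, node CH: C={C} ∪ H={A} → {A,C} (+1)
site 5, node ACH: A={G} ∪ CH={A,C} → {A,C,G} (+1)
site 5, node ACHR: ACH={A,C,G} ∩ R={C} → {C} (+0)
site 6, node CH: C={T} ∪ H={C} → {C,T} (+1)
site 6, node ACH: A={G} ∪ CH={C,T} → {C,G,T} (+1)
site 6, node ACHR: ACH={C,G,T} ∩ R={T} → {T} (+0)
per-site changes: [1, 2, 2, 2, 1, 2, 2]; total = 12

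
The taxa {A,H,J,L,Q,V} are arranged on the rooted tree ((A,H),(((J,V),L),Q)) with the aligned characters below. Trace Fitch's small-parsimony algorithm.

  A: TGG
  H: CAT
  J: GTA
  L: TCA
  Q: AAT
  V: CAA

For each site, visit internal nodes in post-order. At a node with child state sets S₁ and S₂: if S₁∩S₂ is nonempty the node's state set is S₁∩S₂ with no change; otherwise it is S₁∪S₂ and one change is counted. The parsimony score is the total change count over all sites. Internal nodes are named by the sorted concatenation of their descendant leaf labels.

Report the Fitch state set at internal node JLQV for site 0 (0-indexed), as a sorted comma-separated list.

A,C,G,T

[col 0] AH: children A:{T}, H:{C} ∪→ {C,T}; cost 1
[col 0] JV: children J:{G}, V:{C} ∪→ {C,G}; cost 1
[col 0] JLV: children JV:{C,G}, L:{T} ∪→ {C,G,T}; cost 1
[col 0] JLQV: children JLV:{C,G,T}, Q:{A} ∪→ {A,C,G,T}; cost 1
[col 0] AHJLQV: children AH:{C,T}, JLQV:{A,C,G,T} ∩→ {C,T}; cost 0
[col 1] AH: children A:{G}, H:{A} ∪→ {A,G}; cost 1
[col 1] JV: children J:{T}, V:{A} ∪→ {A,T}; cost 1
[col 1] JLV: children JV:{A,T}, L:{C} ∪→ {A,C,T}; cost 1
[col 1] JLQV: children JLV:{A,C,T}, Q:{A} ∩→ {A}; cost 0
[col 1] AHJLQV: children AH:{A,G}, JLQV:{A} ∩→ {A}; cost 0
[col 2] AH: children A:{G}, H:{T} ∪→ {G,T}; cost 1
[col 2] JV: children J:{A}, V:{A} ∩→ {A}; cost 0
[col 2] JLV: children JV:{A}, L:{A} ∩→ {A}; cost 0
[col 2] JLQV: children JLV:{A}, Q:{T} ∪→ {A,T}; cost 1
[col 2] AHJLQV: children AH:{G,T}, JLQV:{A,T} ∩→ {T}; cost 0
per-site changes: [4, 3, 2]; total = 9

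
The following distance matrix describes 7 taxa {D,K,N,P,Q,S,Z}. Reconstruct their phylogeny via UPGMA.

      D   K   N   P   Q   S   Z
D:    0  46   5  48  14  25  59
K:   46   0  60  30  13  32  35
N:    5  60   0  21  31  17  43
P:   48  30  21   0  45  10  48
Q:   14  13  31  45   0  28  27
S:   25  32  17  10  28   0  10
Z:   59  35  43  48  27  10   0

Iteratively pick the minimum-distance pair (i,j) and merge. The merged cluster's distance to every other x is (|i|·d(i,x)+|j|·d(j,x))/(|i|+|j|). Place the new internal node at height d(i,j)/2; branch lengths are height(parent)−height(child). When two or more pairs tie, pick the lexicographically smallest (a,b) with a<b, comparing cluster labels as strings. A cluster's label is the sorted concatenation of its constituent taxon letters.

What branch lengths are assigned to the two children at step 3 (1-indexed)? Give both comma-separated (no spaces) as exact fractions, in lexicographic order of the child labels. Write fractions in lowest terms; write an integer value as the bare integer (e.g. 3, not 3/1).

step 1: merge (D,N) at d=5; branch lengths D→5/2, N→5/2; new cluster DN
  updated: d(DN,K)=53, d(DN,P)=69/2, d(DN,Q)=45/2, d(DN,S)=21, d(DN,Z)=51
step 2: merge (P,S) at d=10; branch lengths P→5, S→5; new cluster PS
  updated: d(DN,PS)=111/4, d(K,PS)=31, d(PS,Q)=73/2, d(PS,Z)=29
step 3: merge (K,Q) at d=13; branch lengths K→13/2, Q→13/2; new cluster KQ
  updated: d(DN,KQ)=151/4, d(KQ,PS)=135/4, d(KQ,Z)=31
step 4: merge (DN,PS) at d=111/4; branch lengths DN→91/8, PS→71/8; new cluster DNPS
  updated: d(DNPS,KQ)=143/4, d(DNPS,Z)=40
step 5: merge (KQ,Z) at d=31; branch lengths KQ→9, Z→31/2; new cluster KQZ
  updated: d(DNPS,KQZ)=223/6
step 6: merge (DNPS,KQZ) at d=223/6; branch lengths DNPS→113/24, KQZ→37/12; new cluster DKNPQSZ
final tree: (((D:5/2,N:5/2):91/8,(P:5,S:5):71/8):113/24,((K:13/2,Q:13/2):9,Z:31/2):37/12)
total length: 1933/24

13/2,13/2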